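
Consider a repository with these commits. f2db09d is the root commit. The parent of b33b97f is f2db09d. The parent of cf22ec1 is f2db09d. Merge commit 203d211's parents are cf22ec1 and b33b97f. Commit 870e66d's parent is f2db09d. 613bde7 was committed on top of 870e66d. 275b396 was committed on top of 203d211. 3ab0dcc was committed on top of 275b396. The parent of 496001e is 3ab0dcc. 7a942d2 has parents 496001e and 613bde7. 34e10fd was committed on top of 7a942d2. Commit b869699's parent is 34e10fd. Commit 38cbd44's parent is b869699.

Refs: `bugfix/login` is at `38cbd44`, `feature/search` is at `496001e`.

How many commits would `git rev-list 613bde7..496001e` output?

Reachable from 496001e: {203d211, 275b396, 3ab0dcc, 496001e, b33b97f, cf22ec1, f2db09d}.
Reachable from 613bde7: {613bde7, 870e66d, f2db09d}.
In 496001e's history but not 613bde7's: {203d211, 275b396, 3ab0dcc, 496001e, b33b97f, cf22ec1} — 6 commits.

6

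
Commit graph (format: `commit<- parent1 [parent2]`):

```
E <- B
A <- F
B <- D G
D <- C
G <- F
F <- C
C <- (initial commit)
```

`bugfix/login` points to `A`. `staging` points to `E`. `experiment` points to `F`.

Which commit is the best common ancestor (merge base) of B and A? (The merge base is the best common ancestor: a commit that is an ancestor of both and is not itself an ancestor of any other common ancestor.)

Ancestors of B: {B, C, D, F, G}.
Ancestors of A: {A, C, F}.
Common ancestors: {C, F}.
Among these, F is not an ancestor of any other common ancestor — it is the merge base.

F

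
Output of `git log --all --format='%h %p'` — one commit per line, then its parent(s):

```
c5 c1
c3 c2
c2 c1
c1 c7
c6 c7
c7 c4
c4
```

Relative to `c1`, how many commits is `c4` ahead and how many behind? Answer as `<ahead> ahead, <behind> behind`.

Reachable from c4: {c4}.
Reachable from c1: {c1, c4, c7}.
Only in c4's history (ahead): {} — 0.
Only in c1's history (behind): {c1, c7} — 2.

0 ahead, 2 behind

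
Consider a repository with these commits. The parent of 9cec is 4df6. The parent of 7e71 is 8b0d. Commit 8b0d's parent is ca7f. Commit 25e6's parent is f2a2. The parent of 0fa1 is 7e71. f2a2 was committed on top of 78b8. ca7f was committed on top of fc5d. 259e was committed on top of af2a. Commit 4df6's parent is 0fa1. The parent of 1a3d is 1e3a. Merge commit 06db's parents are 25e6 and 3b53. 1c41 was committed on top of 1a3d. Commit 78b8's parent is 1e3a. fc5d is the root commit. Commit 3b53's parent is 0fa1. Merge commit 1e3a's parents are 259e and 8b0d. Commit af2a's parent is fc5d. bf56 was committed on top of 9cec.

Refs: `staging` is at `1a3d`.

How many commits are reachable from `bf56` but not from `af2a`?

7

Reachable from bf56: {0fa1, 4df6, 7e71, 8b0d, 9cec, bf56, ca7f, fc5d}.
Reachable from af2a: {af2a, fc5d}.
In bf56's history but not af2a's: {0fa1, 4df6, 7e71, 8b0d, 9cec, bf56, ca7f} — 7 commits.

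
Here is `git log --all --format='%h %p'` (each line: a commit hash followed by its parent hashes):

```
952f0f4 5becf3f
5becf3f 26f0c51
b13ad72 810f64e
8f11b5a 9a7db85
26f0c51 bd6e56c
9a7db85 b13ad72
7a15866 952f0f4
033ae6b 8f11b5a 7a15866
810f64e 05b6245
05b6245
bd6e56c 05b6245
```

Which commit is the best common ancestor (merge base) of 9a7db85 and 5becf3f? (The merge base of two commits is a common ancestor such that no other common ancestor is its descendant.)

05b6245

Ancestors of 9a7db85: {05b6245, 810f64e, 9a7db85, b13ad72}.
Ancestors of 5becf3f: {05b6245, 26f0c51, 5becf3f, bd6e56c}.
Common ancestors: {05b6245}.
The only common ancestor is 05b6245, so it is the merge base.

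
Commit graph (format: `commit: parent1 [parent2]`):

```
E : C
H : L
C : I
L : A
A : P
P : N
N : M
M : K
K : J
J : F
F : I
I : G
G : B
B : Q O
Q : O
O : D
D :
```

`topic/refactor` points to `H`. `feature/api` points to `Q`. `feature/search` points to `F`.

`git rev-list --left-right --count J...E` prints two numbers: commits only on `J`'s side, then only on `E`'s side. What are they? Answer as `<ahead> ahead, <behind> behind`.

2 ahead, 2 behind

Reachable from J: {B, D, F, G, I, J, O, Q}.
Reachable from E: {B, C, D, E, G, I, O, Q}.
Only in J's history (ahead): {F, J} — 2.
Only in E's history (behind): {C, E} — 2.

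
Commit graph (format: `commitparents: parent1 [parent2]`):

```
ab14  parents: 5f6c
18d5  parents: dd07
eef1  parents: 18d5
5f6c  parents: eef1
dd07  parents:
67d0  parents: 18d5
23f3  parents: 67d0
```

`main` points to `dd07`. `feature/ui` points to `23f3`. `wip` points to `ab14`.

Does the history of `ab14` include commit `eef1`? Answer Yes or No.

Ancestors of ab14 (commits reachable by following parents): {18d5, 5f6c, ab14, dd07, eef1}.
eef1 is in that set, so it is an ancestor of ab14.

Yes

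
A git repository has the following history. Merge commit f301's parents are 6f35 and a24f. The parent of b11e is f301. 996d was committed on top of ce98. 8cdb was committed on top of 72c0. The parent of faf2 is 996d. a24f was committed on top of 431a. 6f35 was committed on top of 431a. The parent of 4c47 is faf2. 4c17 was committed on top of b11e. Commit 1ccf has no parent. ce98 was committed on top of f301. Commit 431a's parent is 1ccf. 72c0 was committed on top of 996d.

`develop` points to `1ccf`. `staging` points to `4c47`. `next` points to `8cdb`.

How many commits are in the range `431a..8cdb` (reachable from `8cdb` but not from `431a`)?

Reachable from 8cdb: {1ccf, 431a, 6f35, 72c0, 8cdb, 996d, a24f, ce98, f301}.
Reachable from 431a: {1ccf, 431a}.
In 8cdb's history but not 431a's: {6f35, 72c0, 8cdb, 996d, a24f, ce98, f301} — 7 commits.

7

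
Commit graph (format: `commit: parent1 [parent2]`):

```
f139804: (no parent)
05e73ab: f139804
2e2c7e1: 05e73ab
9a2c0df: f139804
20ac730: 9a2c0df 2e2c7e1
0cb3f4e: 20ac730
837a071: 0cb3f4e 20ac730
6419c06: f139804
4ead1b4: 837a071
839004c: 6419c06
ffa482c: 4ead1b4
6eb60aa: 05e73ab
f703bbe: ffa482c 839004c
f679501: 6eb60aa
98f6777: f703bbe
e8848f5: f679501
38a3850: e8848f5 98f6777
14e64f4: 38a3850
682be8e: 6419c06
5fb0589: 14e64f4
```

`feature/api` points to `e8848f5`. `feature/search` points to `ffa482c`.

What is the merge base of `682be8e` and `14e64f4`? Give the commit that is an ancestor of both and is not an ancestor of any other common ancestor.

6419c06

Ancestors of 682be8e: {6419c06, 682be8e, f139804}.
Ancestors of 14e64f4: {05e73ab, 0cb3f4e, 14e64f4, 20ac730, 2e2c7e1, 38a3850, 4ead1b4, 6419c06, 6eb60aa, 837a071, 839004c, 98f6777, 9a2c0df, e8848f5, f139804, f679501, f703bbe, ffa482c}.
Common ancestors: {6419c06, f139804}.
Among these, 6419c06 is not an ancestor of any other common ancestor — it is the merge base.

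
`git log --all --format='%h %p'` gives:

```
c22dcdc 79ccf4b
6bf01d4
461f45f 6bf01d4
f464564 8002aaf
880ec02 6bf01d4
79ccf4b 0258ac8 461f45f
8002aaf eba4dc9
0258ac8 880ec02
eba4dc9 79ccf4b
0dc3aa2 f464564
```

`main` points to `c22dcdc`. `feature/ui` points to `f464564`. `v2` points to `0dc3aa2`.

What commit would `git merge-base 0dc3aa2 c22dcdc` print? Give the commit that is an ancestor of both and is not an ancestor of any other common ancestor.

Ancestors of 0dc3aa2: {0258ac8, 0dc3aa2, 461f45f, 6bf01d4, 79ccf4b, 8002aaf, 880ec02, eba4dc9, f464564}.
Ancestors of c22dcdc: {0258ac8, 461f45f, 6bf01d4, 79ccf4b, 880ec02, c22dcdc}.
Common ancestors: {0258ac8, 461f45f, 6bf01d4, 79ccf4b, 880ec02}.
Among these, 79ccf4b is not an ancestor of any other common ancestor — it is the merge base.

79ccf4b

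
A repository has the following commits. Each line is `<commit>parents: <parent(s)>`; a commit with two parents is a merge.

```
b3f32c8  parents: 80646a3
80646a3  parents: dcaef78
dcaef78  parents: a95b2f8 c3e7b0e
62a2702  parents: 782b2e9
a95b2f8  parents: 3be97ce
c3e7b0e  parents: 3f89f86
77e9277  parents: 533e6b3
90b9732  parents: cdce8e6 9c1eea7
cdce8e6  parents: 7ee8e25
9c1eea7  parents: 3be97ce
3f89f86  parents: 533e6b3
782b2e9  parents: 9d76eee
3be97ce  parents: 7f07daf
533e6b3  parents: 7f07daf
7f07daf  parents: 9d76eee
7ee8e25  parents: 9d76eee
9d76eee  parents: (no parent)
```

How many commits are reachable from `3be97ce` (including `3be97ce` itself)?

Walking parent pointers from 3be97ce: reachable set = {3be97ce, 7f07daf, 9d76eee}.
That is 3 commits.

3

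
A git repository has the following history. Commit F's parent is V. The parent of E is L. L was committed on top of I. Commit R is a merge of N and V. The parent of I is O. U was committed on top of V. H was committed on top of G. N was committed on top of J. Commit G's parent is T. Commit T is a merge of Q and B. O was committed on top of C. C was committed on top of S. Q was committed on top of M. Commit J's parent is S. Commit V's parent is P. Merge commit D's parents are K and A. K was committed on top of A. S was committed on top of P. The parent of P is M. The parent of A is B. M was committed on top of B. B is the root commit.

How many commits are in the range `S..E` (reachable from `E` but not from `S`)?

Reachable from E: {B, C, E, I, L, M, O, P, S}.
Reachable from S: {B, M, P, S}.
In E's history but not S's: {C, E, I, L, O} — 5 commits.

5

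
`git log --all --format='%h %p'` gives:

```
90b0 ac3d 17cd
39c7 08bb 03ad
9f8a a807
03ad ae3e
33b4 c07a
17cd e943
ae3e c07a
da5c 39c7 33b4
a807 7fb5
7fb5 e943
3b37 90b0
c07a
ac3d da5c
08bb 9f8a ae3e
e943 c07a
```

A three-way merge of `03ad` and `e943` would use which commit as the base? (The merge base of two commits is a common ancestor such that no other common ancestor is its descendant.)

c07a

Ancestors of 03ad: {03ad, ae3e, c07a}.
Ancestors of e943: {c07a, e943}.
Common ancestors: {c07a}.
The only common ancestor is c07a, so it is the merge base.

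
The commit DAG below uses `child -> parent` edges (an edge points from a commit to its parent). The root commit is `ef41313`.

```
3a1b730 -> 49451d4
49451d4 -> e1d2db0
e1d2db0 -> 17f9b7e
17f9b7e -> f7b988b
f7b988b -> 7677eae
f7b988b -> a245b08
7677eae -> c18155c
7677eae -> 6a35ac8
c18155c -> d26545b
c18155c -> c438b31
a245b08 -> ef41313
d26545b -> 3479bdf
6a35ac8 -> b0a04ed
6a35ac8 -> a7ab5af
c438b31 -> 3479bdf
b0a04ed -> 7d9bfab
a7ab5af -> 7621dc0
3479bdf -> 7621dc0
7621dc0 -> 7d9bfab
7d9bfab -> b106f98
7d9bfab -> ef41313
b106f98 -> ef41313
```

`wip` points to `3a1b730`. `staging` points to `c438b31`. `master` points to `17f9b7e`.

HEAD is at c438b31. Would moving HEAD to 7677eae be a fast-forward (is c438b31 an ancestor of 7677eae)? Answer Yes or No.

A fast-forward from c438b31 to 7677eae is possible iff c438b31 is an ancestor of 7677eae.
Ancestors of 7677eae: {3479bdf, 6a35ac8, 7621dc0, 7677eae, 7d9bfab, a7ab5af, b0a04ed, b106f98, c18155c, c438b31, d26545b, ef41313}.
c438b31 is among them, so fast-forward is possible.

Yes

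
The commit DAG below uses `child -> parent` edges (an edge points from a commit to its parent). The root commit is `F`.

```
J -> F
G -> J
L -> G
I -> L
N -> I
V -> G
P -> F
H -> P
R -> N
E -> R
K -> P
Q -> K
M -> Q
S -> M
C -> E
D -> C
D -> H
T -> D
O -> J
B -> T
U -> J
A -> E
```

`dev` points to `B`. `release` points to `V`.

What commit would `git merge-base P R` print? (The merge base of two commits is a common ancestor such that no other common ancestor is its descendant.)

Ancestors of P: {F, P}.
Ancestors of R: {F, G, I, J, L, N, R}.
Common ancestors: {F}.
The only common ancestor is F, so it is the merge base.

F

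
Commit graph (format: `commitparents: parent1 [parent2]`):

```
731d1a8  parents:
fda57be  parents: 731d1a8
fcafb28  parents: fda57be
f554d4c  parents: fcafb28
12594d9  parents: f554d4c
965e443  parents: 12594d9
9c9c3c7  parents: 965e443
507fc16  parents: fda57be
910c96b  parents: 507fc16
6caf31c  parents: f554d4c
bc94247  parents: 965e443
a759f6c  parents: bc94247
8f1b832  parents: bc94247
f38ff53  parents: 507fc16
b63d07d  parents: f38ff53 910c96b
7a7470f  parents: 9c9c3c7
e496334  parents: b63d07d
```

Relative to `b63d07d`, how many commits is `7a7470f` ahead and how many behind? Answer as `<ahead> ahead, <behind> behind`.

Reachable from 7a7470f: {12594d9, 731d1a8, 7a7470f, 965e443, 9c9c3c7, f554d4c, fcafb28, fda57be}.
Reachable from b63d07d: {507fc16, 731d1a8, 910c96b, b63d07d, f38ff53, fda57be}.
Only in 7a7470f's history (ahead): {12594d9, 7a7470f, 965e443, 9c9c3c7, f554d4c, fcafb28} — 6.
Only in b63d07d's history (behind): {507fc16, 910c96b, b63d07d, f38ff53} — 4.

6 ahead, 4 behind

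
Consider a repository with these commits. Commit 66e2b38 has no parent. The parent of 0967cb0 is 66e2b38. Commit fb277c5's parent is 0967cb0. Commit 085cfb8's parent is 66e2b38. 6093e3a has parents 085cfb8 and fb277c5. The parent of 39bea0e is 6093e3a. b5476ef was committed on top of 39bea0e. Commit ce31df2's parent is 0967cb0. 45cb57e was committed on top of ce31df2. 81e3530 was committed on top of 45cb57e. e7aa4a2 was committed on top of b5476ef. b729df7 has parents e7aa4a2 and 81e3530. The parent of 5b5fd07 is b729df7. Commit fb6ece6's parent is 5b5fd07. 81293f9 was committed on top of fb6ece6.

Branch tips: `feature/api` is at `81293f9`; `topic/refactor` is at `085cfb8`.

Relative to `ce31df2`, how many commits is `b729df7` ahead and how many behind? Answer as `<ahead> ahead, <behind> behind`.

Reachable from b729df7: {085cfb8, 0967cb0, 39bea0e, 45cb57e, 6093e3a, 66e2b38, 81e3530, b5476ef, b729df7, ce31df2, e7aa4a2, fb277c5}.
Reachable from ce31df2: {0967cb0, 66e2b38, ce31df2}.
Only in b729df7's history (ahead): {085cfb8, 39bea0e, 45cb57e, 6093e3a, 81e3530, b5476ef, b729df7, e7aa4a2, fb277c5} — 9.
Only in ce31df2's history (behind): {} — 0.

9 ahead, 0 behind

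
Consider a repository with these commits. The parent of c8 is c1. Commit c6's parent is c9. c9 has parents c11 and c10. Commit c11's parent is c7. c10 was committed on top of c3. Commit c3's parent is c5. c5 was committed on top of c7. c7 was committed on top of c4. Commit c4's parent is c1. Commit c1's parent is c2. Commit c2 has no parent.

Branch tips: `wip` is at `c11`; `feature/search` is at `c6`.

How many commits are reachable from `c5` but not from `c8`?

Reachable from c5: {c1, c2, c4, c5, c7}.
Reachable from c8: {c1, c2, c8}.
In c5's history but not c8's: {c4, c5, c7} — 3 commits.

3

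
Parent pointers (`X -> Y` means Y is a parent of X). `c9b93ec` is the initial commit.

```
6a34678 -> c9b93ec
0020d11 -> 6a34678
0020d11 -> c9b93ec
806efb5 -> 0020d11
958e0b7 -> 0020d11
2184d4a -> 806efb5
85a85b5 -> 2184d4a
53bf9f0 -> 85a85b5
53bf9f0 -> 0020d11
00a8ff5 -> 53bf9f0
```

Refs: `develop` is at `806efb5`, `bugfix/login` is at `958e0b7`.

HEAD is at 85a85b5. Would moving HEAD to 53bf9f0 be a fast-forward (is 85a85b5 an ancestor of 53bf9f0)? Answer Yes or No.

A fast-forward from 85a85b5 to 53bf9f0 is possible iff 85a85b5 is an ancestor of 53bf9f0.
Ancestors of 53bf9f0: {0020d11, 2184d4a, 53bf9f0, 6a34678, 806efb5, 85a85b5, c9b93ec}.
85a85b5 is among them, so fast-forward is possible.

Yes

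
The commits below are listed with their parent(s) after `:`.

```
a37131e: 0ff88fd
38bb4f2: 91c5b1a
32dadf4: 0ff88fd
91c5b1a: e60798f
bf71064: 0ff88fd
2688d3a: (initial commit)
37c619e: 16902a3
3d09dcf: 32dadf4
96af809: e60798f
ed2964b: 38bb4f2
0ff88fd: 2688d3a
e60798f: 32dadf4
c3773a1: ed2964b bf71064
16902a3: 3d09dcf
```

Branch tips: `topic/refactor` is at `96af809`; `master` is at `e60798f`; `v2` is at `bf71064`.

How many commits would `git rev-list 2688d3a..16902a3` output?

4

Reachable from 16902a3: {0ff88fd, 16902a3, 2688d3a, 32dadf4, 3d09dcf}.
Reachable from 2688d3a: {2688d3a}.
In 16902a3's history but not 2688d3a's: {0ff88fd, 16902a3, 32dadf4, 3d09dcf} — 4 commits.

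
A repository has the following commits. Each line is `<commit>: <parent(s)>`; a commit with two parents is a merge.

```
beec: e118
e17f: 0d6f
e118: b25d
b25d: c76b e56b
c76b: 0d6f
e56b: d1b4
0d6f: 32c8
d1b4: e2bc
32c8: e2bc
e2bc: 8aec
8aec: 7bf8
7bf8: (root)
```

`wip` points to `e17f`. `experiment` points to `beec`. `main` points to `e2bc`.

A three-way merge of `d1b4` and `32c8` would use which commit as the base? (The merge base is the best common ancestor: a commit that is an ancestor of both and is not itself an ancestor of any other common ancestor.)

Ancestors of d1b4: {7bf8, 8aec, d1b4, e2bc}.
Ancestors of 32c8: {32c8, 7bf8, 8aec, e2bc}.
Common ancestors: {7bf8, 8aec, e2bc}.
Among these, e2bc is not an ancestor of any other common ancestor — it is the merge base.

e2bc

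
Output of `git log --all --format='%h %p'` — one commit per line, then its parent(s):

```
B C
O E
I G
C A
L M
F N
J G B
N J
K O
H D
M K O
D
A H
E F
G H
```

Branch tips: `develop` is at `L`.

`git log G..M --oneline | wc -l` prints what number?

10

Reachable from M: {A, B, C, D, E, F, G, H, J, K, M, N, O}.
Reachable from G: {D, G, H}.
In M's history but not G's: {A, B, C, E, F, J, K, M, N, O} — 10 commits.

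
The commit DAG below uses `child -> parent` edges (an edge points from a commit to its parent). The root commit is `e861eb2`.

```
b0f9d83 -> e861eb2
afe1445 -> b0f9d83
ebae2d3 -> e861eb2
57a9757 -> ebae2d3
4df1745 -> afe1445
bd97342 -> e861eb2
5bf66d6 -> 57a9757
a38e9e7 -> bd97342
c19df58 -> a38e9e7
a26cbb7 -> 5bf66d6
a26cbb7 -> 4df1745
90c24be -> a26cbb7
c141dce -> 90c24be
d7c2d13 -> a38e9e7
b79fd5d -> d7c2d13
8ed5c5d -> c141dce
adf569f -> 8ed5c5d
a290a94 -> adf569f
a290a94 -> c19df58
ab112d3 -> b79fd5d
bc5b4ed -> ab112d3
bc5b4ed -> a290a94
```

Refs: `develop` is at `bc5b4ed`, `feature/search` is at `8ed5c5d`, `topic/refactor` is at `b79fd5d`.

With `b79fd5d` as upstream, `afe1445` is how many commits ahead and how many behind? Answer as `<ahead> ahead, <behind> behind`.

Reachable from afe1445: {afe1445, b0f9d83, e861eb2}.
Reachable from b79fd5d: {a38e9e7, b79fd5d, bd97342, d7c2d13, e861eb2}.
Only in afe1445's history (ahead): {afe1445, b0f9d83} — 2.
Only in b79fd5d's history (behind): {a38e9e7, b79fd5d, bd97342, d7c2d13} — 4.

2 ahead, 4 behind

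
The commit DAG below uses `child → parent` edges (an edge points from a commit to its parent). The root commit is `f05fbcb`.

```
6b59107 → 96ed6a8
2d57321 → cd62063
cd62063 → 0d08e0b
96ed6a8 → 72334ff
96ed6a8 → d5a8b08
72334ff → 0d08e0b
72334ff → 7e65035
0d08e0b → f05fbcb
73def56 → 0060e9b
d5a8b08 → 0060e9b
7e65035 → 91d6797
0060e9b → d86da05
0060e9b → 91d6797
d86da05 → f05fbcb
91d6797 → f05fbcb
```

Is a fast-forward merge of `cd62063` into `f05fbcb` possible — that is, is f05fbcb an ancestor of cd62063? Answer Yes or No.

Yes

A fast-forward from f05fbcb to cd62063 is possible iff f05fbcb is an ancestor of cd62063.
Ancestors of cd62063: {0d08e0b, cd62063, f05fbcb}.
f05fbcb is among them, so fast-forward is possible.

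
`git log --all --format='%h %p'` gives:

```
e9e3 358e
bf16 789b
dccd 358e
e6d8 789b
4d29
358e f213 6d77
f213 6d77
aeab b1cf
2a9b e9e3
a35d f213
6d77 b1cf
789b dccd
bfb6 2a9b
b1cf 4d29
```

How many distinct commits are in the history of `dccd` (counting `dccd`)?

Walking parent pointers from dccd: reachable set = {358e, 4d29, 6d77, b1cf, dccd, f213}.
That is 6 commits.

6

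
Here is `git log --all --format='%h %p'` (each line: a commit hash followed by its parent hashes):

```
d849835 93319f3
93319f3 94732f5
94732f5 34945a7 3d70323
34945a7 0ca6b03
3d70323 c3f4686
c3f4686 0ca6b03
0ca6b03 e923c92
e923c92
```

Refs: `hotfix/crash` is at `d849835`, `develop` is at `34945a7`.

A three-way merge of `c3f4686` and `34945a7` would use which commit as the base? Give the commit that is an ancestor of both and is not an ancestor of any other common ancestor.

0ca6b03

Ancestors of c3f4686: {0ca6b03, c3f4686, e923c92}.
Ancestors of 34945a7: {0ca6b03, 34945a7, e923c92}.
Common ancestors: {0ca6b03, e923c92}.
Among these, 0ca6b03 is not an ancestor of any other common ancestor — it is the merge base.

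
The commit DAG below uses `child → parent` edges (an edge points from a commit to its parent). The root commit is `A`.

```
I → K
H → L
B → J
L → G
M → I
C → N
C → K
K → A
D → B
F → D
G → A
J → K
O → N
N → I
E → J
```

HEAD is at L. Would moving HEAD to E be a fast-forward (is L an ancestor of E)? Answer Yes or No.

No

A fast-forward from L to E is possible iff L is an ancestor of E.
Ancestors of E: {A, E, J, K}.
L is not among them, so fast-forward is not possible.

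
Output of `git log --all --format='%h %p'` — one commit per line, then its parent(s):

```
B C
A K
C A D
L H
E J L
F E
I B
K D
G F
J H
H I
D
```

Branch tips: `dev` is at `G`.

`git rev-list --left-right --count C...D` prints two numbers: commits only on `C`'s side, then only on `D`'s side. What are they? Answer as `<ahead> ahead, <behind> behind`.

Reachable from C: {A, C, D, K}.
Reachable from D: {D}.
Only in C's history (ahead): {A, C, K} — 3.
Only in D's history (behind): {} — 0.

3 ahead, 0 behind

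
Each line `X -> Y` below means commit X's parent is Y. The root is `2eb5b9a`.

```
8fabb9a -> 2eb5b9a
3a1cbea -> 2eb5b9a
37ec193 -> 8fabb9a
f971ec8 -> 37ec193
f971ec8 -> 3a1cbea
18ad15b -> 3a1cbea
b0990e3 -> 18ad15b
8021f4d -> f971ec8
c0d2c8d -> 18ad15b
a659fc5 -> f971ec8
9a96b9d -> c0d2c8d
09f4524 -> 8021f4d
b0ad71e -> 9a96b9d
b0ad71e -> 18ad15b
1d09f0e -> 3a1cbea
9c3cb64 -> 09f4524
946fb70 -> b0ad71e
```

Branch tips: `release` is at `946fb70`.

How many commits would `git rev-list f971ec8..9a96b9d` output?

Reachable from 9a96b9d: {18ad15b, 2eb5b9a, 3a1cbea, 9a96b9d, c0d2c8d}.
Reachable from f971ec8: {2eb5b9a, 37ec193, 3a1cbea, 8fabb9a, f971ec8}.
In 9a96b9d's history but not f971ec8's: {18ad15b, 9a96b9d, c0d2c8d} — 3 commits.

3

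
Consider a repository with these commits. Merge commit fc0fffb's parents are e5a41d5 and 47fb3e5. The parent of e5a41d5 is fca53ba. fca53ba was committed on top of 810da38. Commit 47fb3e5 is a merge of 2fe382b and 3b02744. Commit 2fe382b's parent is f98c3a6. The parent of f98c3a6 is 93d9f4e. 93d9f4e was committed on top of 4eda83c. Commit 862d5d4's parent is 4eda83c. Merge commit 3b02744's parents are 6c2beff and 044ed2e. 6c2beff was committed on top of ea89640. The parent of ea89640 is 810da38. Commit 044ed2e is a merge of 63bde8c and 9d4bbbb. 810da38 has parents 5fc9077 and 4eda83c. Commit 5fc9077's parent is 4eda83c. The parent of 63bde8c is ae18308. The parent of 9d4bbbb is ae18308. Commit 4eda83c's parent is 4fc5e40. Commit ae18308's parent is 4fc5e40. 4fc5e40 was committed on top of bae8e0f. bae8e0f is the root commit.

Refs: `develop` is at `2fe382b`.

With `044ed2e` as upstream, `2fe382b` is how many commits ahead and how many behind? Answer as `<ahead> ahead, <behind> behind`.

4 ahead, 4 behind

Reachable from 2fe382b: {2fe382b, 4eda83c, 4fc5e40, 93d9f4e, bae8e0f, f98c3a6}.
Reachable from 044ed2e: {044ed2e, 4fc5e40, 63bde8c, 9d4bbbb, ae18308, bae8e0f}.
Only in 2fe382b's history (ahead): {2fe382b, 4eda83c, 93d9f4e, f98c3a6} — 4.
Only in 044ed2e's history (behind): {044ed2e, 63bde8c, 9d4bbbb, ae18308} — 4.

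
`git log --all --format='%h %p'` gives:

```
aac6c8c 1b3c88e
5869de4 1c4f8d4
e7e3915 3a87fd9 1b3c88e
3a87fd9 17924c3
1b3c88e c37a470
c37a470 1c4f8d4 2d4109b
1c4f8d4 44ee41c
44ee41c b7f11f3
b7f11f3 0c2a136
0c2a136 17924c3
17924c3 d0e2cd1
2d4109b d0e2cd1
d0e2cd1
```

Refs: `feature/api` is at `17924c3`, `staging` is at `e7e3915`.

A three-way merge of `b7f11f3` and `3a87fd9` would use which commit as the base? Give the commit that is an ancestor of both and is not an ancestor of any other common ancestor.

Ancestors of b7f11f3: {0c2a136, 17924c3, b7f11f3, d0e2cd1}.
Ancestors of 3a87fd9: {17924c3, 3a87fd9, d0e2cd1}.
Common ancestors: {17924c3, d0e2cd1}.
Among these, 17924c3 is not an ancestor of any other common ancestor — it is the merge base.

17924c3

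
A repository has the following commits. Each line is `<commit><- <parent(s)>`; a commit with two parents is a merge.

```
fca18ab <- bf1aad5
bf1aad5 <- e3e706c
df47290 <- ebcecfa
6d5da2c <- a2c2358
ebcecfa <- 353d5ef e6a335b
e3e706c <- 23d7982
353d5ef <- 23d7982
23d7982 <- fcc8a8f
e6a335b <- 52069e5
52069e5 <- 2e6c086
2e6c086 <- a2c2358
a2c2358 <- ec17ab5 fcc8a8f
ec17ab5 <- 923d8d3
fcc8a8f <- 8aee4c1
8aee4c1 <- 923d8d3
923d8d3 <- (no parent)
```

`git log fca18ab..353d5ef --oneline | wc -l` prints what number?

Reachable from 353d5ef: {23d7982, 353d5ef, 8aee4c1, 923d8d3, fcc8a8f}.
Reachable from fca18ab: {23d7982, 8aee4c1, 923d8d3, bf1aad5, e3e706c, fca18ab, fcc8a8f}.
In 353d5ef's history but not fca18ab's: {353d5ef} — 1 commit.

1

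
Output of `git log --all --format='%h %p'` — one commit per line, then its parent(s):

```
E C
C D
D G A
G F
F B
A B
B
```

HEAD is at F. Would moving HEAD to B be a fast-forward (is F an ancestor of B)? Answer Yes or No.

No

A fast-forward from F to B is possible iff F is an ancestor of B.
Ancestors of B: {B}.
F is not among them, so fast-forward is not possible.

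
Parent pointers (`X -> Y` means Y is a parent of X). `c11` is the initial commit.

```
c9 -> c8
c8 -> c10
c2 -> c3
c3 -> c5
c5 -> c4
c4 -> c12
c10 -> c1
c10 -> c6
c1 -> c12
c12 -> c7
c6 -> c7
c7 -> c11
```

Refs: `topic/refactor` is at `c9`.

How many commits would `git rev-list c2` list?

7

Walking parent pointers from c2: reachable set = {c11, c12, c2, c3, c4, c5, c7}.
That is 7 commits.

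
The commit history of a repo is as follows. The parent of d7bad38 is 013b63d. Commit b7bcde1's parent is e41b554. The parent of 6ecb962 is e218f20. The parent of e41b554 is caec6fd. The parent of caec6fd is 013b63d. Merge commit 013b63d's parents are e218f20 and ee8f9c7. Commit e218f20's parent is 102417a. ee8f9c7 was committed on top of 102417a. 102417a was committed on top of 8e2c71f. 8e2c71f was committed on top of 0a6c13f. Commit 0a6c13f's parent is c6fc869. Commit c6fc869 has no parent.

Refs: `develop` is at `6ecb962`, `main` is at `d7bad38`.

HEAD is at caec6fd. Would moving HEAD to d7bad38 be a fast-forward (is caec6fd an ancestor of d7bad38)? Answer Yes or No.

A fast-forward from caec6fd to d7bad38 is possible iff caec6fd is an ancestor of d7bad38.
Ancestors of d7bad38: {013b63d, 0a6c13f, 102417a, 8e2c71f, c6fc869, d7bad38, e218f20, ee8f9c7}.
caec6fd is not among them, so fast-forward is not possible.

No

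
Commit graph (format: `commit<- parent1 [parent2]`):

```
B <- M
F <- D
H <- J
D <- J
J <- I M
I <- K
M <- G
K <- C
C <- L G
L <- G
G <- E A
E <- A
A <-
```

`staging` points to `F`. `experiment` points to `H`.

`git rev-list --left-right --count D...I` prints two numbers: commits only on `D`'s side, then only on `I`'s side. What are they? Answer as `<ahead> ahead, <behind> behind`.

3 ahead, 0 behind

Reachable from D: {A, C, D, E, G, I, J, K, L, M}.
Reachable from I: {A, C, E, G, I, K, L}.
Only in D's history (ahead): {D, J, M} — 3.
Only in I's history (behind): {} — 0.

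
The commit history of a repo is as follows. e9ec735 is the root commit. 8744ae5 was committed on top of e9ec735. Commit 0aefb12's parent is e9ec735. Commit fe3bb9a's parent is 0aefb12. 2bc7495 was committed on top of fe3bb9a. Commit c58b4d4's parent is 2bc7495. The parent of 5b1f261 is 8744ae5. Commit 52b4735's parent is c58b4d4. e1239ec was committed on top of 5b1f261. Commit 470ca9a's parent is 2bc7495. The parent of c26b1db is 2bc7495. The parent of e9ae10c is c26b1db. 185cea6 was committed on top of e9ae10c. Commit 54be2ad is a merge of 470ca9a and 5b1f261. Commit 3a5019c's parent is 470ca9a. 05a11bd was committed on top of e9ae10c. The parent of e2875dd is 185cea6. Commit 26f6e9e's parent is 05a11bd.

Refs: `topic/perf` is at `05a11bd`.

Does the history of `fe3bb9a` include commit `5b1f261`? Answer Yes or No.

No

Ancestors of fe3bb9a: {0aefb12, e9ec735, fe3bb9a}.
5b1f261 is not in that set, so it is not an ancestor of fe3bb9a.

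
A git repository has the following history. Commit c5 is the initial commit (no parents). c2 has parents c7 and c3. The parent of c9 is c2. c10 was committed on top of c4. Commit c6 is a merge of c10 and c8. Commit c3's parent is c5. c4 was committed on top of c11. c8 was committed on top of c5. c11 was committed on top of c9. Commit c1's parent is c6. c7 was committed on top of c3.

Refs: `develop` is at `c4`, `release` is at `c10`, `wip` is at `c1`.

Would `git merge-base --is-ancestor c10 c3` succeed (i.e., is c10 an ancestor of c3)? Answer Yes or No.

Ancestors of c3: {c3, c5}.
c10 is not in that set, so it is not an ancestor of c3.

No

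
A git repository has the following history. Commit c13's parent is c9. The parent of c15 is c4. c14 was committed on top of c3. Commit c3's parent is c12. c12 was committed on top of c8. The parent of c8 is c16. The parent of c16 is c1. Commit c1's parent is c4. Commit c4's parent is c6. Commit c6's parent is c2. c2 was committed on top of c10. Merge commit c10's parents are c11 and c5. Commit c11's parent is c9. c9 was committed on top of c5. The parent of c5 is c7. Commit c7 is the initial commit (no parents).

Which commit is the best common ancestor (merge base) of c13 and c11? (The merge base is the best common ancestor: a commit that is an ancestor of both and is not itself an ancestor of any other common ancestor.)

Ancestors of c13: {c13, c5, c7, c9}.
Ancestors of c11: {c11, c5, c7, c9}.
Common ancestors: {c5, c7, c9}.
Among these, c9 is not an ancestor of any other common ancestor — it is the merge base.

c9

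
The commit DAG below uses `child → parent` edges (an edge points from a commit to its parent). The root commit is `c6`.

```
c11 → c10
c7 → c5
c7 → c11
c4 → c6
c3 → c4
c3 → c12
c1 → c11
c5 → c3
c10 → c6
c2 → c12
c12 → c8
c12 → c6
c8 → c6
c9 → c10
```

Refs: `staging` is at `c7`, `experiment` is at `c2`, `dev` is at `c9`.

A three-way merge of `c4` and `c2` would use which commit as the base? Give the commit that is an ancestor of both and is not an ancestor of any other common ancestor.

c6

Ancestors of c4: {c4, c6}.
Ancestors of c2: {c12, c2, c6, c8}.
Common ancestors: {c6}.
The only common ancestor is c6, so it is the merge base.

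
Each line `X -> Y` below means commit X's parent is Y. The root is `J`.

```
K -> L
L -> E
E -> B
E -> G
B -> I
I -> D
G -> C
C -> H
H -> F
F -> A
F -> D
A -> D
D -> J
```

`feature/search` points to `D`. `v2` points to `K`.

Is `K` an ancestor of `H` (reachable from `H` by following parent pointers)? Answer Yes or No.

No

Ancestors of H: {A, D, F, H, J}.
K is not in that set, so it is not an ancestor of H.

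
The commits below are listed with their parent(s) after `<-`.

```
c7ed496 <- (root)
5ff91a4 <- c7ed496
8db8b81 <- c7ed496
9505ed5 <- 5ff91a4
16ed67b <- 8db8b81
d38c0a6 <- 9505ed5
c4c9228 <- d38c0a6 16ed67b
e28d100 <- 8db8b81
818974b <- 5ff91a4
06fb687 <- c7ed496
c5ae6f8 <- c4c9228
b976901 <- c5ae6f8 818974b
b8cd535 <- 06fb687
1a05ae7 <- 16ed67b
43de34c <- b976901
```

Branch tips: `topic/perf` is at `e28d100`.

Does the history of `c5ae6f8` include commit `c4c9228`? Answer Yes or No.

Ancestors of c5ae6f8 (commits reachable by following parents): {16ed67b, 5ff91a4, 8db8b81, 9505ed5, c4c9228, c5ae6f8, c7ed496, d38c0a6}.
c4c9228 is in that set, so it is an ancestor of c5ae6f8.

Yes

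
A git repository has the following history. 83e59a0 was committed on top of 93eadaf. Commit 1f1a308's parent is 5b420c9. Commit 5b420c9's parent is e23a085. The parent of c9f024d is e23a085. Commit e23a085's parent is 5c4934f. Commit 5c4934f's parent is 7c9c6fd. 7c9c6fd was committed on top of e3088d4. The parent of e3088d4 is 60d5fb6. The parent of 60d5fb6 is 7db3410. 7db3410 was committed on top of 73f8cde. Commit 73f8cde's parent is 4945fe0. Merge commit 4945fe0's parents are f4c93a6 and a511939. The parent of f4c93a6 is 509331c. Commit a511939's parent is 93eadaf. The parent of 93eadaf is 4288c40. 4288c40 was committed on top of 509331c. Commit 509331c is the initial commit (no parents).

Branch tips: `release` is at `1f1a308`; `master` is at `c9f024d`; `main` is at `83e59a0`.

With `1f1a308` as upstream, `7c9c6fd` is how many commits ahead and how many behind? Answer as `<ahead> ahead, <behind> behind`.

Reachable from 7c9c6fd: {4288c40, 4945fe0, 509331c, 60d5fb6, 73f8cde, 7c9c6fd, 7db3410, 93eadaf, a511939, e3088d4, f4c93a6}.
Reachable from 1f1a308: {1f1a308, 4288c40, 4945fe0, 509331c, 5b420c9, 5c4934f, 60d5fb6, 73f8cde, 7c9c6fd, 7db3410, 93eadaf, a511939, e23a085, e3088d4, f4c93a6}.
Only in 7c9c6fd's history (ahead): {} — 0.
Only in 1f1a308's history (behind): {1f1a308, 5b420c9, 5c4934f, e23a085} — 4.

0 ahead, 4 behind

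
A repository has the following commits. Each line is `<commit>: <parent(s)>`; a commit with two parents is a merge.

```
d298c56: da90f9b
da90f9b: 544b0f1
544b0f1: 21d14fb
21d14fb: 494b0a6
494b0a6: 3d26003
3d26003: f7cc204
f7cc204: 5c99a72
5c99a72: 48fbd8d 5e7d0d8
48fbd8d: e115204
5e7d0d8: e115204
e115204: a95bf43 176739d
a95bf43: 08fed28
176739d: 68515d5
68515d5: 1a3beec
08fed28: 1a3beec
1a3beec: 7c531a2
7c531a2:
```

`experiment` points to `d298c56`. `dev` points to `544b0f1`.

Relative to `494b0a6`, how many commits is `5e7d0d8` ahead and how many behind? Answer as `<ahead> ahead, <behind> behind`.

0 ahead, 5 behind

Reachable from 5e7d0d8: {08fed28, 176739d, 1a3beec, 5e7d0d8, 68515d5, 7c531a2, a95bf43, e115204}.
Reachable from 494b0a6: {08fed28, 176739d, 1a3beec, 3d26003, 48fbd8d, 494b0a6, 5c99a72, 5e7d0d8, 68515d5, 7c531a2, a95bf43, e115204, f7cc204}.
Only in 5e7d0d8's history (ahead): {} — 0.
Only in 494b0a6's history (behind): {3d26003, 48fbd8d, 494b0a6, 5c99a72, f7cc204} — 5.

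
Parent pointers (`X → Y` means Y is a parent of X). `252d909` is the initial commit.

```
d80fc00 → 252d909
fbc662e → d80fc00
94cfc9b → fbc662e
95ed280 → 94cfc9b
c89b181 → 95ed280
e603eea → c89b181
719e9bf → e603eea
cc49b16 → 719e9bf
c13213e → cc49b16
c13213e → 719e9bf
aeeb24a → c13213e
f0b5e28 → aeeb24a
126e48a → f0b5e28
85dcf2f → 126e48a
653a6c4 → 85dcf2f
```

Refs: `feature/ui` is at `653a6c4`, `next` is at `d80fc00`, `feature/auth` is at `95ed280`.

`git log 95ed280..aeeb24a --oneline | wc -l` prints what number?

Reachable from aeeb24a: {252d909, 719e9bf, 94cfc9b, 95ed280, aeeb24a, c13213e, c89b181, cc49b16, d80fc00, e603eea, fbc662e}.
Reachable from 95ed280: {252d909, 94cfc9b, 95ed280, d80fc00, fbc662e}.
In aeeb24a's history but not 95ed280's: {719e9bf, aeeb24a, c13213e, c89b181, cc49b16, e603eea} — 6 commits.

6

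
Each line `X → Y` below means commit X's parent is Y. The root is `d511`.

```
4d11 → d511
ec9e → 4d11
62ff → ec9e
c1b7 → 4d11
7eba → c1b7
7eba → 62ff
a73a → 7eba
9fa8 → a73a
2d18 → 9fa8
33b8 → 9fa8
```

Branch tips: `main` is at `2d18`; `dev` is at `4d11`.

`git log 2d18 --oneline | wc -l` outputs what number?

Walking parent pointers from 2d18: reachable set = {2d18, 4d11, 62ff, 7eba, 9fa8, a73a, c1b7, d511, ec9e}.
That is 9 commits.

9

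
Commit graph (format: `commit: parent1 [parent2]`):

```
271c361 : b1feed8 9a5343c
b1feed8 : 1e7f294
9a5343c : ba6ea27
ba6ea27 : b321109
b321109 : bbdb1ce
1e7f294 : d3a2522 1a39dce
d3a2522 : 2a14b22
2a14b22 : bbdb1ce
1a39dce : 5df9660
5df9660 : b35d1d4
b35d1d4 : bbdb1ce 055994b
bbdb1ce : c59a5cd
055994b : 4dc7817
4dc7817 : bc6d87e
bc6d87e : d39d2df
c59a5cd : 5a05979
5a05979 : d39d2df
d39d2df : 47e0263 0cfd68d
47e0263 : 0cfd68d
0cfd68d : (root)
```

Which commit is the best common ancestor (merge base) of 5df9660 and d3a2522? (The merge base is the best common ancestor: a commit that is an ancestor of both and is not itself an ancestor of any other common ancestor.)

Ancestors of 5df9660: {055994b, 0cfd68d, 47e0263, 4dc7817, 5a05979, 5df9660, b35d1d4, bbdb1ce, bc6d87e, c59a5cd, d39d2df}.
Ancestors of d3a2522: {0cfd68d, 2a14b22, 47e0263, 5a05979, bbdb1ce, c59a5cd, d39d2df, d3a2522}.
Common ancestors: {0cfd68d, 47e0263, 5a05979, bbdb1ce, c59a5cd, d39d2df}.
Among these, bbdb1ce is not an ancestor of any other common ancestor — it is the merge base.

bbdb1ce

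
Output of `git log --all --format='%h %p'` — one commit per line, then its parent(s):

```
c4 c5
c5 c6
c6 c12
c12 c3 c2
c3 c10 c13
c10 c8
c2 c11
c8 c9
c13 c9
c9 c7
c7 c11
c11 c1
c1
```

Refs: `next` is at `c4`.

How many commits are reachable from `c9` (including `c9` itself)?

Walking parent pointers from c9: reachable set = {c1, c11, c7, c9}.
That is 4 commits.

4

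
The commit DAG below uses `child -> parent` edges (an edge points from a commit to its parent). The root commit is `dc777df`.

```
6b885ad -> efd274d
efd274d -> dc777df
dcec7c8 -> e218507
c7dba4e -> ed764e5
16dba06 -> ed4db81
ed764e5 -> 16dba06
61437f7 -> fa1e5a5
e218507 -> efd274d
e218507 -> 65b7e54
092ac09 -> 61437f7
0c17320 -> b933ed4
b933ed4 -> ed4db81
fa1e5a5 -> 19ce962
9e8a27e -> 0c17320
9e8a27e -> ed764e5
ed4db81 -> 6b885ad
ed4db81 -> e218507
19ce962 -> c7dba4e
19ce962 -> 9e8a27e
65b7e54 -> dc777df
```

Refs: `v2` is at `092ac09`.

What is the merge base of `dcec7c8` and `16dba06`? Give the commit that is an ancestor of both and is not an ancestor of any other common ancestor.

Ancestors of dcec7c8: {65b7e54, dc777df, dcec7c8, e218507, efd274d}.
Ancestors of 16dba06: {16dba06, 65b7e54, 6b885ad, dc777df, e218507, ed4db81, efd274d}.
Common ancestors: {65b7e54, dc777df, e218507, efd274d}.
Among these, e218507 is not an ancestor of any other common ancestor — it is the merge base.

e218507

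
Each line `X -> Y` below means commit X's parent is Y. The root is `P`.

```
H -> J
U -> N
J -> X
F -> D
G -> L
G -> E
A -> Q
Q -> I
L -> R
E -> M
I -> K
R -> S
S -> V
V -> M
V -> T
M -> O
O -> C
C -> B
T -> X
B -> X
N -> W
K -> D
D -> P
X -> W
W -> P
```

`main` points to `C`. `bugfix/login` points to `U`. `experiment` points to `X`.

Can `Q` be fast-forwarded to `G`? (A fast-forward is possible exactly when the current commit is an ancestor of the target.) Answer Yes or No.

No

A fast-forward from Q to G is possible iff Q is an ancestor of G.
Ancestors of G: {B, C, E, G, L, M, O, P, R, S, T, V, W, X}.
Q is not among them, so fast-forward is not possible.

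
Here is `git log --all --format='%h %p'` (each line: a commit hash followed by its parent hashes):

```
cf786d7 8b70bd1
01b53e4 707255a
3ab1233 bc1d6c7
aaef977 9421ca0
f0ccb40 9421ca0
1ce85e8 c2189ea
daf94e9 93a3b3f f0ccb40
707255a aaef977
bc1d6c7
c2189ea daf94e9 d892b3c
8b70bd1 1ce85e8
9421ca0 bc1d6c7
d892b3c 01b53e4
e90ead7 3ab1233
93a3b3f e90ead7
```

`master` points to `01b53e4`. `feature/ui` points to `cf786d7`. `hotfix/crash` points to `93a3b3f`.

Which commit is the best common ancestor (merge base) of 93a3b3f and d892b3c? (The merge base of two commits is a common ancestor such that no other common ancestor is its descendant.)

bc1d6c7

Ancestors of 93a3b3f: {3ab1233, 93a3b3f, bc1d6c7, e90ead7}.
Ancestors of d892b3c: {01b53e4, 707255a, 9421ca0, aaef977, bc1d6c7, d892b3c}.
Common ancestors: {bc1d6c7}.
The only common ancestor is bc1d6c7, so it is the merge base.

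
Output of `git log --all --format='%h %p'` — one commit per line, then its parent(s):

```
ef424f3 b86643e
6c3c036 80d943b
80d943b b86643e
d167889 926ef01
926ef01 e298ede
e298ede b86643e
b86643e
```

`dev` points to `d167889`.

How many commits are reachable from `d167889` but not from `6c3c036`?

Reachable from d167889: {926ef01, b86643e, d167889, e298ede}.
Reachable from 6c3c036: {6c3c036, 80d943b, b86643e}.
In d167889's history but not 6c3c036's: {926ef01, d167889, e298ede} — 3 commits.

3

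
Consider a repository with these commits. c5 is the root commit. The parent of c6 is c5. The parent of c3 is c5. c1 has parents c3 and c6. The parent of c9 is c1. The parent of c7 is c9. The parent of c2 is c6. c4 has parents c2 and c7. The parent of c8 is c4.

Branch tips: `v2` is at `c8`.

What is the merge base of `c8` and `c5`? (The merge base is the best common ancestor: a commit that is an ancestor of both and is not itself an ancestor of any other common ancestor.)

Ancestors of c8: {c1, c2, c3, c4, c5, c6, c7, c8, c9}.
Ancestors of c5: {c5}.
Common ancestors: {c5}.
The only common ancestor is c5, so it is the merge base.

c5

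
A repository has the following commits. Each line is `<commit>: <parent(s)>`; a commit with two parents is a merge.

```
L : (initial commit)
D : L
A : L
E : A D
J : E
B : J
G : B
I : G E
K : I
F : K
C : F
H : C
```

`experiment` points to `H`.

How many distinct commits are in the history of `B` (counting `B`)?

Walking parent pointers from B: reachable set = {A, B, D, E, J, L}.
That is 6 commits.

6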